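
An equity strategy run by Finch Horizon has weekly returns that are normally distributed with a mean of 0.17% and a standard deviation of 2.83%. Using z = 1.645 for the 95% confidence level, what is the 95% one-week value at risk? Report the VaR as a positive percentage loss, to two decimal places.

4.49

VaR (as % loss) = −(μ − z·σ) = −(0.17% − 1.645 × 2.83%) = −(-4.48535%) = 4.48535%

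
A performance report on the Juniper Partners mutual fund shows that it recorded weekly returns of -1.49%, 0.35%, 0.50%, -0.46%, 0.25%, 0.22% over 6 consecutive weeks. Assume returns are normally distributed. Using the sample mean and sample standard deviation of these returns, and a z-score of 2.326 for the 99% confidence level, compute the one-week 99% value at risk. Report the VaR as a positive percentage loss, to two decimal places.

r̄ = (-1.49 + 0.35 + 0.5 − 0.46 + 0.25 + 0.22) / 6 = -0.1050%
Σ(r − r̄)² = (-1.49 − (-0.1050))² + (0.35 − (-0.1050))² + (0.5 − (-0.1050))² + … = 2.8490
sample σ = √(2.8490 / 5) = √0.5698 = 0.7549%
VaR = −(r̄ − z·σ) = −(-0.1050 − 2.326 × 0.7549) = −(-1.8609) = 1.8609%

1.86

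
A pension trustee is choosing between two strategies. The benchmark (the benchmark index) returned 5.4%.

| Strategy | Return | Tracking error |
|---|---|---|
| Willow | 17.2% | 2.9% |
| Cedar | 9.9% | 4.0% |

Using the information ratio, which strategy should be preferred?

Willow: IR = (17.2% − 5.4%) / 2.9% = 4.069
Cedar: IR = (9.9% − 5.4%) / 4.0% = 1.125
Highest: Willow (4.069).

Willow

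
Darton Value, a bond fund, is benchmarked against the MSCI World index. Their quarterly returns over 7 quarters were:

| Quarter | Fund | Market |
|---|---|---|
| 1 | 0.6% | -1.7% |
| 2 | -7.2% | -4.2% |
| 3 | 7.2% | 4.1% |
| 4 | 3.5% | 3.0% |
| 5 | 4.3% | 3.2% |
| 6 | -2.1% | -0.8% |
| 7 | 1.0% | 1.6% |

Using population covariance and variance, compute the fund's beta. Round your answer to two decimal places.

1.45

r̄p = 1.0429%,  r̄m = 0.7429%
Cov = Σ(rp − r̄p)(rm − r̄m) / 7 = 11.5510
Var(rm) = Σ(rm − r̄m)² / 7 = 7.9882
β = Cov / Var = 11.5510 / 7.9882 = 1.4460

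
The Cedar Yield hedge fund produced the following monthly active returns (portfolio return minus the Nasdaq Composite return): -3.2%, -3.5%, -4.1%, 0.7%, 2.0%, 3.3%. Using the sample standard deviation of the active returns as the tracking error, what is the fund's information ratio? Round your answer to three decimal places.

r̄ = (-3.2 − 3.5 − 4.1 + 0.7 + 2 + 3.3) / 6 = -0.8000%
Σ(r − r̄)² = 50.8400; sample σ = √(50.8400/5) = 3.1887%
IR = r̄ / tracking error = -0.8000 / 3.1887 = -0.2509

-0.251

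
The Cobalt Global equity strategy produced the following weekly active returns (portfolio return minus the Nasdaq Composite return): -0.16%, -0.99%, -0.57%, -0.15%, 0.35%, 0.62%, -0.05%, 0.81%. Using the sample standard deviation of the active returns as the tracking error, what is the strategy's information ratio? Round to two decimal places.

-0.03

r̄ = (-0.16 − 0.99 − 0.57 − 0.15 + 0.35 + 0.62 − 0.05 + 0.81) / 8 = -0.140 / 8 = -0.0175%
Sample std dev = √[2.5162 / 7] = 0.5995%
IR = r̄ / tracking error = -0.0175 / 0.5995 = -0.0292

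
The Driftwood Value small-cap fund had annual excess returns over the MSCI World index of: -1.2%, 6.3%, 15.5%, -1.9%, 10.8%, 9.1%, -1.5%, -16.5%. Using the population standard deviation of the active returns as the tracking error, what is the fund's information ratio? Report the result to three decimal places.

0.274

μ = (-1.2 + 6.3 + 15.5 − 1.9 + 10.8 + 9.1 − 1.5 − 16.5) / 8 = 20.60 / 8 = 2.5750%
Σ(r − μ)² = 705.8950; population σ = √(705.8950/8) = 9.3934%
IR = μ / tracking error = 2.5750 / 9.3934 = 0.2741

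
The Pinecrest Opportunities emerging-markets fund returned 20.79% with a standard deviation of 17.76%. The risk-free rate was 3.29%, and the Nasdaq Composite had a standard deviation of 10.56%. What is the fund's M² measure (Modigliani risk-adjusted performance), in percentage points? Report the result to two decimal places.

Sharpe = (Rp − Rf) / σp = (20.79% − 3.29%) / 17.76% = 0.9854
M² = Rf + Sharpe × σm = 3.29% + 0.9854 × 10.56% = 13.6958%

13.70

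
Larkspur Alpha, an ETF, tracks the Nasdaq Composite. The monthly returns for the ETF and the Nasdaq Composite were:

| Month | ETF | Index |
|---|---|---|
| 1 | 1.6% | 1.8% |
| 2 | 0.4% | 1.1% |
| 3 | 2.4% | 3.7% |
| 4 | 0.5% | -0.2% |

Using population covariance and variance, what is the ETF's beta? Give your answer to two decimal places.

r̄p = 1.2250%,  r̄m = 1.6000%
Cov = Σ(rp − r̄p)(rm − r̄m) / 4 = 1.0650
Var(rm) = Σ(rm − r̄m)² / 4 = 1.9850
β = Cov / Var = 1.0650 / 1.9850 = 0.5365

0.54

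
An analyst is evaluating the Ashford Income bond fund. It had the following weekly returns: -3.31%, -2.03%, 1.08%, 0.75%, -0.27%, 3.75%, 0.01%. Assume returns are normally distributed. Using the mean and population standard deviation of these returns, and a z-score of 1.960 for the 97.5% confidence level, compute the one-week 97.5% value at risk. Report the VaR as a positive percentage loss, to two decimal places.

Mean return μ = -0.020 / 7 = -0.0029%
Σ(r − μ)² = (-3.31 − (-0.0029))² + (-2.03 − (-0.0029))² + (1.08 − (-0.0029))² + … = 30.9413
population σ = √(30.9413 / 7) = √4.4202 = 2.1024%
VaR = −(μ − z·σ) = −(-0.0029 − 1.960 × 2.1024) = −(-4.1236) = 4.1236%

4.12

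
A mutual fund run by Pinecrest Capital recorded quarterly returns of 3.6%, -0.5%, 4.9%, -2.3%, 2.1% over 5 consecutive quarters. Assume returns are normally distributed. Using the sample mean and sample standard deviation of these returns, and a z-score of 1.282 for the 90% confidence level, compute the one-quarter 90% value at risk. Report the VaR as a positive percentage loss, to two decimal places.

2.22

r̄ = (3.6 − 0.5 + 4.9 − 2.3 + 2.1) / 5 = 7.80 / 5 = 1.5600%
Σ(r − r̄)² = (3.6 − 1.5600)² + (-0.5 − 1.5600)² + … = 34.7520
σ = √[34.7520 / 4] = 2.9475%
VaR = −(r̄ − z·σ) = −(1.5600 − 1.282 × 2.9475) = −(-2.2187) = 2.2187%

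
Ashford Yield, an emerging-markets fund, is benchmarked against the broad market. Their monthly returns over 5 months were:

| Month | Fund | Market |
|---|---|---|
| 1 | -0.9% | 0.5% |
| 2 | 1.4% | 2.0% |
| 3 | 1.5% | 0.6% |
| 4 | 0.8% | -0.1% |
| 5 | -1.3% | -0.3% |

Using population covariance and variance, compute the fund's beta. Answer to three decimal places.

r̄p = 0.3000%,  r̄m = 0.5400%
Cov = Σ(rp − r̄p)(rm − r̄m) / 5 = 0.5500
Var(rm) = Σ(rm − r̄m)² / 5 = 0.6504
β = Cov / Var = 0.5500 / 0.6504 = 0.8456

0.846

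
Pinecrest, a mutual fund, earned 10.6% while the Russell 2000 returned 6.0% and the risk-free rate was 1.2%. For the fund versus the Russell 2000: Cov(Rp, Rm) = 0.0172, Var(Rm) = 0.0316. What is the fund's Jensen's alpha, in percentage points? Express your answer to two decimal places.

β = Cov / Var = 0.0172 / 0.0316 = 0.5443
E[R] = Rf + β(Rm − Rf) = 1.2% + 0.5443 × (6.0% − 1.2%) = 3.8126%
α = Rp − E[R] = 10.6% − 3.8126% = 6.7874

6.79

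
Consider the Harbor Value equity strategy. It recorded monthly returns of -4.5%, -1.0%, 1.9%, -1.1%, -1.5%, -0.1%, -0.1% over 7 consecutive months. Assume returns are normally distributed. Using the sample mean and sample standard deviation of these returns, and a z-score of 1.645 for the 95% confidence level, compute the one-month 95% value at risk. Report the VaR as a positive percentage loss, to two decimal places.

μ = (-4.5 − 1 + 1.9 − 1.1 − 1.5 − 0.1 − 0.1) / 7 = -6.40 / 7 = -0.9143%
Sample std dev = √[22.4886 / 6] = 1.9360%
VaR = −(μ − z·σ) = −(-0.9143 − 1.645 × 1.9360) = −(-4.0990) = 4.0990%

4.10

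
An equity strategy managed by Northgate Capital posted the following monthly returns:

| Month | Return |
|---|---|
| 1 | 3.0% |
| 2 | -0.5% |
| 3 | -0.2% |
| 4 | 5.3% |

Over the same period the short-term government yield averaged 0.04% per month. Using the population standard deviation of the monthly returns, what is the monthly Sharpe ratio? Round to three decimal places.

μ = (3 − 0.5 − 0.2 + 5.3) / 4 = 7.60 / 4 = 1.9000%
Population std dev = √[22.9400 / 4] = 2.3948%
Sharpe = (μ − rf) / σ = (1.9000 − 0.04) / 2.3948 = 1.8600 / 2.3948 = 0.7767

0.777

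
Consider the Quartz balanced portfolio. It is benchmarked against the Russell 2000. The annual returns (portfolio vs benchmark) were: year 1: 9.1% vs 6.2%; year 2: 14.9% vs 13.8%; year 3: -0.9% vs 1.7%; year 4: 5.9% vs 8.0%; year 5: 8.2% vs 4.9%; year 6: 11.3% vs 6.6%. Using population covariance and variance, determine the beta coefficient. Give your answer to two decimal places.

r̄p = 8.0833%,  r̄m = 6.8667%
Cov = Σ(rp − r̄p)(rm − r̄m) / 6 = 14.9061
Var(rm) = Σ(rm − r̄m)² / 6 = 13.4056
β = Cov / Var = 14.9061 / 13.4056 = 1.1119

1.11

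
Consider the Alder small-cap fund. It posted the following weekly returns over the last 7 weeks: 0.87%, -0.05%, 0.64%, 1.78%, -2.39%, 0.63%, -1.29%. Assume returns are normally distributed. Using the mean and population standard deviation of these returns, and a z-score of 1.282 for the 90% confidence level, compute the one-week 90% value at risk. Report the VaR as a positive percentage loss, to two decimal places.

1.66

μ = (0.87 − 0.05 + 0.64 + 1.78 − 2.39 + 0.63 − 1.29) / 7 = 0.190 / 7 = 0.0271%
Σ(r − μ)² = 12.1053; population σ = √(12.1053/7) = 1.3150%
VaR = −(μ − z·σ) = −(0.0271 − 1.282 × 1.3150) = −(-1.6587) = 1.6587%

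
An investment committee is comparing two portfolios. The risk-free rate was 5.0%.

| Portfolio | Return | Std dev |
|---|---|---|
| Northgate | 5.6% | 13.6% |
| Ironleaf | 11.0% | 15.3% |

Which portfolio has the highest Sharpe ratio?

Northgate: Sharpe ratio = (5.6% − 5.0%) / 13.6% = 0.044
Ironleaf: Sharpe ratio = (11.0% − 5.0%) / 15.3% = 0.392
Highest: Ironleaf (0.392).

Ironleaf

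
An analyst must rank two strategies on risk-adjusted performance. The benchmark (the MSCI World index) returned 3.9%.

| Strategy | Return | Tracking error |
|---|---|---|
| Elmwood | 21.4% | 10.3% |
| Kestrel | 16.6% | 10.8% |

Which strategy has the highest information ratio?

Elmwood: IR = (21.4% − 3.9%) / 10.3% = 1.699
Kestrel: IR = (16.6% − 3.9%) / 10.8% = 1.176
Highest: Elmwood (1.699).

Elmwood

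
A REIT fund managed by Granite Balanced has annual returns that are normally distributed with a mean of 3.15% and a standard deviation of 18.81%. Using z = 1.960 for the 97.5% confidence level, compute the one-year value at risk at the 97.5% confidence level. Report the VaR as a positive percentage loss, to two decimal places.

VaR (as % loss) = −(μ − z·σ) = −(3.15% − 1.960 × 18.81%) = −(-33.7176%) = 33.7176%

33.72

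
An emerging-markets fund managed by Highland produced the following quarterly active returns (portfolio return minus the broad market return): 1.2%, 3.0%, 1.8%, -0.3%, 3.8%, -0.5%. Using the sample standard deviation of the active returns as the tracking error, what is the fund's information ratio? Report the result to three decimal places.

r̄ = (1.2 + 3 + 1.8 − 0.3 + 3.8 − 0.5) / 6 = 1.5000%
Σ(r − r̄)² = (1.2 − 1.5000)² + (3 − 1.5000)² + (1.8 − 1.5000)² + … = 14.9600
σ = √[14.9600 / 5] = 1.7297%
IR = r̄ / tracking error = 1.5000 / 1.7297 = 0.8672

0.867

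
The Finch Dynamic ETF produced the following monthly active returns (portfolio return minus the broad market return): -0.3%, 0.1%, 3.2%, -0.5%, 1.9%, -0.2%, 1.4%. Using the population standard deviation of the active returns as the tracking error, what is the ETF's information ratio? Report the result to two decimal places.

Mean return r̄ = 5.60 / 7 = 0.8000%
Σ(r − r̄)² = (-0.3 − 0.8000)² + (0.1 − 0.8000)² + (3.2 − 0.8000)² + … = 11.7200
population σ = √(11.7200 / 7) = √1.6743 = 1.2939%
IR = r̄ / tracking error = 0.8000 / 1.2939 = 0.6183

0.62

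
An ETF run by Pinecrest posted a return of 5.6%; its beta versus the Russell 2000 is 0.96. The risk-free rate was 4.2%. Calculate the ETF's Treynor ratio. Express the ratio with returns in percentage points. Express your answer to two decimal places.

1.46

Treynor = (Rp − Rf) / β = (5.6% − 4.2%) / 0.96 = 1.40 / 0.96 = 1.4583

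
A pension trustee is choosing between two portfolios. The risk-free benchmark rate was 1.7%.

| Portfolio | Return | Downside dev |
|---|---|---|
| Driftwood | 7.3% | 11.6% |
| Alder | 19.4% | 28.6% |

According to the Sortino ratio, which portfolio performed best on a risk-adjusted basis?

Alder

Driftwood: Sortino ratio = (7.3% − 1.7%) / 11.6% = 0.483
Alder: Sortino ratio = (19.4% − 1.7%) / 28.6% = 0.619
Highest: Alder (0.619).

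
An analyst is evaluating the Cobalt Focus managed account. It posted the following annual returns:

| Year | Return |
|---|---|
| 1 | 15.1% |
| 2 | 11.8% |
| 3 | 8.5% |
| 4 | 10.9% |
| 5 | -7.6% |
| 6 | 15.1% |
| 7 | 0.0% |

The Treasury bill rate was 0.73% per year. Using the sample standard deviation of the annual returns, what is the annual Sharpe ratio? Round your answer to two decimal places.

0.82

μ = (15.1 + 11.8 + 8.5 + 10.9 − 7.6 + 15.1 + 0) / 7 = 53.80 / 7 = 7.6857%
Sample σ = √[Σ(r − μ)² / 6] = √[430.5886 / 6] = √71.7648 = 8.4714%
Sharpe = (μ − rf) / σ = (7.6857 − 0.73) / 8.4714 = 6.9557 / 8.4714 = 0.8211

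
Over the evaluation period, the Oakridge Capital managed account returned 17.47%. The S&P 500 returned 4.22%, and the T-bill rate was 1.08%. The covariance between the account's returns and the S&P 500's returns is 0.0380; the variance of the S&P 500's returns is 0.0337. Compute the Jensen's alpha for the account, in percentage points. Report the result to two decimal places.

12.85

β = Cov / Var = 0.0380 / 0.0337 = 1.1276
E[R] = Rf + β(Rm − Rf) = 1.08% + 1.1276 × (4.22% − 1.08%) = 4.6207%
α = Rp − E[R] = 17.47% − 4.6207% = 12.8493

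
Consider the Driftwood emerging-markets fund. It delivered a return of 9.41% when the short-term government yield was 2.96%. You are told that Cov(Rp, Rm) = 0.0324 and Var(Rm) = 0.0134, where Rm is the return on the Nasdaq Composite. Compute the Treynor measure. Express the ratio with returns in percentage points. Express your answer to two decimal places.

β = Cov / Var = 0.0324 / 0.0134 = 2.4179
Treynor = (Rp − Rf) / β = (9.41% − 2.96%) / 2.4179 = 6.45 / 2.4179 = 2.6676

2.67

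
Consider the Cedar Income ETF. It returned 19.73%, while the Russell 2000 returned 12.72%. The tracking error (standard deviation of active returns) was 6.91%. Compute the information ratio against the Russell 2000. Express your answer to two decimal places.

IR = (Rp − Rb) / TE = (19.73% − 12.72%) / 6.91% = 7.01% / 6.91% = 1.0145

1.01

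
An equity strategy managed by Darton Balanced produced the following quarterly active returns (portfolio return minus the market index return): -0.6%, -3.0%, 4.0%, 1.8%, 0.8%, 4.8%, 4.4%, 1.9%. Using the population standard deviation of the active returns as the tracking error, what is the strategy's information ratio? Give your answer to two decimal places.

μ = (-0.6 − 3 + 4 + 1.8 + 0.8 + 4.8 + 4.4 + 1.9) / 8 = 14.10 / 8 = 1.7625%
Σ(r − μ)² = 50.3988; population σ = √(50.3988/8) = 2.5100%
IR = μ / tracking error = 1.7625 / 2.5100 = 0.7022

0.70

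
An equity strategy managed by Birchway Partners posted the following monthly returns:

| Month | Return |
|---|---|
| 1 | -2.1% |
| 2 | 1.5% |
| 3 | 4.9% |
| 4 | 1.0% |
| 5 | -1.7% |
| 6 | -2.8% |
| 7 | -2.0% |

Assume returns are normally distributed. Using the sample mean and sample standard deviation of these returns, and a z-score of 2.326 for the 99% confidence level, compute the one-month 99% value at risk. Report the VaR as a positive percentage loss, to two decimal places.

r̄ = (-2.1 + 1.5 + 4.9 + 1 − 1.7 − 2.8 − 2) / 7 = -1.20 / 7 = -0.1714%
Σ(r − r̄)² = (-2.1 − (-0.1714))² + (1.5 − (-0.1714))² + (4.9 − (-0.1714))² + … = 46.1943
sample σ = √(46.1943 / 6) = √7.6991 = 2.7747%
VaR = −(r̄ − z·σ) = −(-0.1714 − 2.326 × 2.7747) = −(-6.6254) = 6.6254%

6.63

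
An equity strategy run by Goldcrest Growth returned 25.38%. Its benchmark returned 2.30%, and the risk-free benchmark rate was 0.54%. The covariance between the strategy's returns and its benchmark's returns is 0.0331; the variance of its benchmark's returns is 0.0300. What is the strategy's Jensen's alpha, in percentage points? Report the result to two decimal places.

β = Cov / Var = 0.0331 / 0.0300 = 1.1033
E[R] = Rf + β(Rm − Rf) = 0.54% + 1.1033 × (2.30% − 0.54%) = 2.4818%
α = Rp − E[R] = 25.38% − 2.4818% = 22.8982

22.90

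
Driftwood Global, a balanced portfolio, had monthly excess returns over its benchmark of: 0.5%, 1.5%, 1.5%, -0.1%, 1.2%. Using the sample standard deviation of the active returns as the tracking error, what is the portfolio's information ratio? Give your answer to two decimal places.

r̄ = (0.5 + 1.5 + 1.5 − 0.1 + 1.2) / 5 = 4.60 / 5 = 0.9200%
Sample σ = √[Σ(r − r̄)² / 4] = √[1.9680 / 4] = √0.4920 = 0.7014%
IR = r̄ / tracking error = 0.9200 / 0.7014 = 1.3117

1.31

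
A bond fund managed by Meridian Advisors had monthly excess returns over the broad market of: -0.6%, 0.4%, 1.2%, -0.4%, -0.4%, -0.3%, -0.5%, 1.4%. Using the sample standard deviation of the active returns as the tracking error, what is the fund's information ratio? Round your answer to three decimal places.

0.125

μ = (-0.6 + 0.4 + 1.2 − 0.4 − 0.4 − 0.3 − 0.5 + 1.4) / 8 = 0.80 / 8 = 0.1000%
Σ(r − μ)² = 4.5000; sample σ = √(4.5000/7) = 0.8018%
IR = μ / tracking error = 0.1000 / 0.8018 = 0.1247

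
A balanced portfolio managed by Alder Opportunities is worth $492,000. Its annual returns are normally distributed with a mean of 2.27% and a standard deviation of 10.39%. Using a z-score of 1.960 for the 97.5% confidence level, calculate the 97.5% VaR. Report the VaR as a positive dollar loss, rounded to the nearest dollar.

Return at the 97.5% tail: μ − z·σ = 2.27% − 1.960 × 10.39% = 2.27 − 20.3644 = -18.0944%
VaR = −(-18.0944%) × $492,000 = 18.0944% × $492,000 = $89,024

$89,024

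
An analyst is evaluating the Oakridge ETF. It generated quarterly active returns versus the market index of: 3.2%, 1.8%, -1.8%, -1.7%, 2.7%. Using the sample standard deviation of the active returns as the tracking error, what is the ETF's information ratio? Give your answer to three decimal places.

μ = (3.2 + 1.8 − 1.8 − 1.7 + 2.7) / 5 = 4.20 / 5 = 0.8400%
Σ(r − μ)² = (3.2 − 0.8400)² + (1.8 − 0.8400)² + … = 23.3720
σ = √[23.3720 / 4] = 2.4172%
IR = μ / tracking error = 0.8400 / 2.4172 = 0.3475

0.348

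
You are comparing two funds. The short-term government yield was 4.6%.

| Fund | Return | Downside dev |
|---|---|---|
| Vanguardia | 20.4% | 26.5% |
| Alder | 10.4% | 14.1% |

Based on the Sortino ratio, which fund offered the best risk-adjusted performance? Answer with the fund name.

Vanguardia

Vanguardia: Sortino ratio = (20.4% − 4.6%) / 26.5% = 0.596
Alder: Sortino ratio = (10.4% − 4.6%) / 14.1% = 0.411
Highest: Vanguardia (0.596).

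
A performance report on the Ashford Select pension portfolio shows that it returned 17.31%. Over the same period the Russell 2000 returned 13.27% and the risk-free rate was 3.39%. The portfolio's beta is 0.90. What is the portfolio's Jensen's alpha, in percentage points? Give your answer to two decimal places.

5.03

CAPM expected return = Rf + β(Rm − Rf) = 3.39% + 0.90 × (13.27% − 3.39%) = 3.39 + 0.90 × 9.88 = 12.2820%
Jensen's α = Rp − E[R] = 17.31% − 12.2820% = 5.0280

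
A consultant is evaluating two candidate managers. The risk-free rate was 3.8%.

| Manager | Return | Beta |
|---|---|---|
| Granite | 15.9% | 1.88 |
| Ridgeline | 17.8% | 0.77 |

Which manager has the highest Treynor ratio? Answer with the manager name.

Granite: Treynor = (15.9% − 3.8%) / 1.88 = 6.436
Ridgeline: Treynor = (17.8% − 3.8%) / 0.77 = 18.182
Highest: Ridgeline (18.182).

Ridgeline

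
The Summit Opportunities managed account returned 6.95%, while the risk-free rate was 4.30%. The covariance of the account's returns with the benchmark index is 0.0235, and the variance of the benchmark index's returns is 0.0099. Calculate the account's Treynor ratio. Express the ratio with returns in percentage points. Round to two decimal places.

β = Cov / Var = 0.0235 / 0.0099 = 2.3737
Treynor = (Rp − Rf) / β = (6.95% − 4.30%) / 2.3737 = 2.65 / 2.3737 = 1.1164

1.12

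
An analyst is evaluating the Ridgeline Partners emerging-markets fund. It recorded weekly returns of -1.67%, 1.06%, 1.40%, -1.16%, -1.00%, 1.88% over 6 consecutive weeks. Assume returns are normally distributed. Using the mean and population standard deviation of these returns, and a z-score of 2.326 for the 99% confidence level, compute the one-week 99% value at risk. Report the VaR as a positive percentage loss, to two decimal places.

Mean return μ = 0.510 / 6 = 0.0850%
Population std dev = √[11.7092 / 6] = 1.3970%
VaR = −(μ − z·σ) = −(0.0850 − 2.326 × 1.3970) = −(-3.1644) = 3.1644%

3.16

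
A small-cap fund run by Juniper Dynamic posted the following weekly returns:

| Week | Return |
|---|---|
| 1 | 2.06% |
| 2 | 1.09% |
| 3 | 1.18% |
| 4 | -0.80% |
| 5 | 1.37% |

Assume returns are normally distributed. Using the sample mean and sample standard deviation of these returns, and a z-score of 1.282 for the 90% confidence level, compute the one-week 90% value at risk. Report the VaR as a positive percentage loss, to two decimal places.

0.39

Mean return r̄ = 4.900 / 5 = 0.9800%
Σ(r − r̄)² = (2.06 − 0.9800)² + (1.09 − 0.9800)² + … = 4.5390
sample σ = √(4.5390 / 4) = √1.1348 = 1.0653%
VaR = −(r̄ − z·σ) = −(0.9800 − 1.282 × 1.0653) = −(-0.3857) = 0.3857%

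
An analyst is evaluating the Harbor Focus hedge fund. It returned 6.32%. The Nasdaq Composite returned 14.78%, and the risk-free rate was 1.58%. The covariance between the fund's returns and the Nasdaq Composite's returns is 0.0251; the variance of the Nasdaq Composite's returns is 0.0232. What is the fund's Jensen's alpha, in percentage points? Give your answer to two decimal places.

-9.54

β = Cov / Var = 0.0251 / 0.0232 = 1.0819
E[R] = Rf + β(Rm − Rf) = 1.58% + 1.0819 × (14.78% − 1.58%) = 15.8611%
α = Rp − E[R] = 6.32% − 15.8611% = -9.5411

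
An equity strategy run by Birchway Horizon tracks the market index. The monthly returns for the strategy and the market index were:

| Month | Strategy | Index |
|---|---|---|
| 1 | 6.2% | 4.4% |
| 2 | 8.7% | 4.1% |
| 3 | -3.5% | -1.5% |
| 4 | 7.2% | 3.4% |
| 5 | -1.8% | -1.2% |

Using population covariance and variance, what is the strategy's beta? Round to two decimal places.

r̄p = 3.3600%,  r̄m = 1.8400%
Cov = Σ(rp − r̄p)(rm − r̄m) / 5 = 12.7856
Var(rm) = Σ(rm − r̄m)² / 5 = 6.8984
β = Cov / Var = 12.7856 / 6.8984 = 1.8534

1.85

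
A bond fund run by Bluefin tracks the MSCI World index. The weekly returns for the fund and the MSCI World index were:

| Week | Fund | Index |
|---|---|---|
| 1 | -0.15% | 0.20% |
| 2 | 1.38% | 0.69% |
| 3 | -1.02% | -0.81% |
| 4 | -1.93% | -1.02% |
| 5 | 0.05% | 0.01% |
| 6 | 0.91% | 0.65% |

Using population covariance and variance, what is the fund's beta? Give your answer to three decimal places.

r̄p = -0.1267%,  r̄m = -0.0467%
Cov = Σ(rp − r̄p)(rm − r̄m) / 6 = 0.7123
Var(rm) = Σ(rm − r̄m)² / 6 = 0.4370
β = Cov / Var = 0.7123 / 0.4370 = 1.6300

1.630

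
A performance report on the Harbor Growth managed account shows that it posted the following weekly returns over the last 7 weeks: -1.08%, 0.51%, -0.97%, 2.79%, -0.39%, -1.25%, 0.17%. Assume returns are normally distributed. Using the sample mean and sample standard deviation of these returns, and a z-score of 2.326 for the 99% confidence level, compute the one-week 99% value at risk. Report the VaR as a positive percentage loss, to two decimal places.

3.31

r̄ = (-1.08 + 0.51 − 0.97 + 2.79 − 0.39 − 1.25 + 0.17) / 7 = -0.0314%
Σ(r − r̄)² = 11.8881; sample σ = √(11.8881/6) = 1.4076%
VaR = −(r̄ − z·σ) = −(-0.0314 − 2.326 × 1.4076) = −(-3.3055) = 3.3055%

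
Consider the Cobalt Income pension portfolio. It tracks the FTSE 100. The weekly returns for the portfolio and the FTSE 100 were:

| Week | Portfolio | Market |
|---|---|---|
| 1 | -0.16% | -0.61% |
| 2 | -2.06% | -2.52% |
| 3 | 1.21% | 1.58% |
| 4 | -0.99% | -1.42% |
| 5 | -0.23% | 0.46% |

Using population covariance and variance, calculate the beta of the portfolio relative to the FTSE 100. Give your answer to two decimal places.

0.72

r̄p = -0.4460%,  r̄m = -0.5020%
Cov = Σ(rp − r̄p)(rm − r̄m) / 5 = 1.4762
Var(rm) = Σ(rm − r̄m)² / 5 = 2.0374
β = Cov / Var = 1.4762 / 2.0374 = 0.7246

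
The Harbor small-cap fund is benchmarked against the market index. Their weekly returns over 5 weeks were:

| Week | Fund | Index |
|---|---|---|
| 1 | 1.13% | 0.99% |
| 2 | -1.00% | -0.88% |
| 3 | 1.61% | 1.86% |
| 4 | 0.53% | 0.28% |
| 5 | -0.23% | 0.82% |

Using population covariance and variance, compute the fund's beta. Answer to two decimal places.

r̄p = 0.4080%,  r̄m = 0.6140%
Cov = Σ(rp − r̄p)(rm − r̄m) / 5 = 0.7401
Var(rm) = Σ(rm − r̄m)² / 5 = 0.8160
β = Cov / Var = 0.7401 / 0.8160 = 0.9070

0.91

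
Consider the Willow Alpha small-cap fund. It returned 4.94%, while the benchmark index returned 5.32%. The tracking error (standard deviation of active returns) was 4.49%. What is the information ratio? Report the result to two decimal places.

-0.08

IR = (Rp − Rb) / TE = (4.94% − 5.32%) / 4.49% = -0.38% / 4.49% = -0.0846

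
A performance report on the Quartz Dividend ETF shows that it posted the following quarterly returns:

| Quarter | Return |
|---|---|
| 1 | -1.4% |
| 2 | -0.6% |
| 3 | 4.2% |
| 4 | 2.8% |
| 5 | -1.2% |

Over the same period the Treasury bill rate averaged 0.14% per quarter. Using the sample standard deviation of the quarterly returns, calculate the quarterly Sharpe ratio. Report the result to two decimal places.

Mean return r̄ = 3.80 / 5 = 0.7600%
Sample σ = √[Σ(r − r̄)² / 4] = √[26.3520 / 4] = √6.5880 = 2.5667%
Sharpe = (r̄ − rf) / σ = (0.7600 − 0.14) / 2.5667 = 0.6200 / 2.5667 = 0.2416

0.24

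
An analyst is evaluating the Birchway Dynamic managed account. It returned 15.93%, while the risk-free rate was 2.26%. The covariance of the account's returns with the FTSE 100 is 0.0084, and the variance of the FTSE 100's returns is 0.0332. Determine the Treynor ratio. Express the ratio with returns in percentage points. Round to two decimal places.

54.03

β = Cov / Var = 0.0084 / 0.0332 = 0.2530
Treynor = (Rp − Rf) / β = (15.93% − 2.26%) / 0.2530 = 13.67 / 0.2530 = 54.0316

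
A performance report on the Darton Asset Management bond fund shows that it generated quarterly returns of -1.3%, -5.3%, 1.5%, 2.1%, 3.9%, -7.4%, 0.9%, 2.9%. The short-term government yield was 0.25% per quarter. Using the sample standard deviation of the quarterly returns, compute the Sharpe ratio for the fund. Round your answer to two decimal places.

Mean return r̄ = -2.70 / 8 = -0.3375%
Sample std dev = √[114.7188 / 7] = 4.0483%
Sharpe = (r̄ − rf) / σ = (-0.3375 − 0.25) / 4.0483 = -0.5875 / 4.0483 = -0.1451

-0.15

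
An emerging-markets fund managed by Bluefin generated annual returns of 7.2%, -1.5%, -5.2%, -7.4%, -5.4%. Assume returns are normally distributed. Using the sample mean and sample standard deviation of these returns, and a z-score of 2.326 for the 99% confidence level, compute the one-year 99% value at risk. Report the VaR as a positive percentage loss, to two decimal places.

r̄ = (7.2 − 1.5 − 5.2 − 7.4 − 5.4) / 5 = -12.30 / 5 = -2.4600%
Σ(r − r̄)² = 134.7920; sample σ = √(134.7920/4) = 5.8050%
VaR = −(r̄ − z·σ) = −(-2.4600 − 2.326 × 5.8050) = −(-15.9624) = 15.9624%

15.96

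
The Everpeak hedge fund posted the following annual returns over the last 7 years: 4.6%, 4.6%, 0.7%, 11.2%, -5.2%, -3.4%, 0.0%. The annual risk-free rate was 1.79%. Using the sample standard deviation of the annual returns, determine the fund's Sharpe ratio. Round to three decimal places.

-0.001

r̄ = (4.6 + 4.6 + 0.7 + 11.2 − 5.2 − 3.4 + 0) / 7 = 1.7857%
Σ(r − r̄)² = 184.5286; sample σ = √(184.5286/6) = 5.5457%
Sharpe = (r̄ − rf) / σ = (1.7857 − 1.79) / 5.5457 = -0.0043 / 5.5457 = -0.0008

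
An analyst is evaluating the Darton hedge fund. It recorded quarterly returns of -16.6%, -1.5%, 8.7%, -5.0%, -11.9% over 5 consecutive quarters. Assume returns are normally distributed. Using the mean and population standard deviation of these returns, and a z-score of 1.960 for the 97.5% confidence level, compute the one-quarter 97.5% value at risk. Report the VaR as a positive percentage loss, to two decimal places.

μ = (-16.6 − 1.5 + 8.7 − 5 − 11.9) / 5 = -26.30 / 5 = -5.2600%
Σ(r − μ)² = (-16.6 − (-5.2600))² + (-1.5 − (-5.2600))² + … = 381.7720
σ = √[381.7720 / 5] = 8.7381%
VaR = −(μ − z·σ) = −(-5.2600 − 1.960 × 8.7381) = −(-22.3867) = 22.3867%

22.39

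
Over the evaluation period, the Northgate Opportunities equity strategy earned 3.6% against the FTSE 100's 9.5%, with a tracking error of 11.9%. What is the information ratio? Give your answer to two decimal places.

IR = (Rp − Rb) / TE = (3.6% − 9.5%) / 11.9% = -5.90% / 11.9% = -0.4958

-0.50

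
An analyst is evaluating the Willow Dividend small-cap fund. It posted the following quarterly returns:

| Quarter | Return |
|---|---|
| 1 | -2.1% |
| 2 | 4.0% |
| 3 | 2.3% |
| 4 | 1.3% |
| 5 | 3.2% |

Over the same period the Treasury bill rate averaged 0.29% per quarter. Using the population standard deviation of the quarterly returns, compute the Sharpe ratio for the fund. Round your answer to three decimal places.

0.684

Mean return r̄ = 8.70 / 5 = 1.7400%
Σ(r − r̄)² = 22.4920; population σ = √(22.4920/5) = 2.1209%
Sharpe = (r̄ − rf) / σ = (1.7400 − 0.29) / 2.1209 = 1.4500 / 2.1209 = 0.6837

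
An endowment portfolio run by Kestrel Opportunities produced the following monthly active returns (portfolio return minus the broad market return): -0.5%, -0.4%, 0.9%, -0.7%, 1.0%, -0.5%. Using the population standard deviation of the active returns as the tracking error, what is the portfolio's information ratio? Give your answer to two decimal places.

-0.05

Mean return μ = -0.20 / 6 = -0.0333%
Σ(r − μ)² = (-0.5 − (-0.0333))² + (-0.4 − (-0.0333))² + (0.9 − (-0.0333))² + … = 2.9533
σ = √[2.9533 / 6] = 0.7016%
IR = μ / tracking error = -0.0333 / 0.7016 = -0.0475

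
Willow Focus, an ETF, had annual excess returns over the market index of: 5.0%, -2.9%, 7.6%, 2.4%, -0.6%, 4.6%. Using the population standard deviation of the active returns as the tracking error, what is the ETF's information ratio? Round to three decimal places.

0.758

r̄ = (5 − 2.9 + 7.6 + 2.4 − 0.6 + 4.6) / 6 = 2.6833%
Σ(r − r̄)² = (5 − 2.6833)² + (-2.9 − 2.6833)² + … = 75.2483
population σ = √(75.2483 / 6) = √12.5414 = 3.5414%
IR = r̄ / tracking error = 2.6833 / 3.5414 = 0.7577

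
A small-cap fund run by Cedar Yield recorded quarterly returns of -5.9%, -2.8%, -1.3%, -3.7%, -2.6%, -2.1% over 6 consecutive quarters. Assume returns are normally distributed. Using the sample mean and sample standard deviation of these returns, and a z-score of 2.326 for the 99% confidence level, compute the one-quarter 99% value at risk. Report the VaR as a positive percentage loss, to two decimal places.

r̄ = (-5.9 − 2.8 − 1.3 − 3.7 − 2.6 − 2.1) / 6 = -3.0667%
Sample σ = √[Σ(r − r̄)² / 5] = √[12.7733 / 5] = √2.5547 = 1.5983%
VaR = −(r̄ − z·σ) = −(-3.0667 − 2.326 × 1.5983) = −(-6.7843) = 6.7843%

6.78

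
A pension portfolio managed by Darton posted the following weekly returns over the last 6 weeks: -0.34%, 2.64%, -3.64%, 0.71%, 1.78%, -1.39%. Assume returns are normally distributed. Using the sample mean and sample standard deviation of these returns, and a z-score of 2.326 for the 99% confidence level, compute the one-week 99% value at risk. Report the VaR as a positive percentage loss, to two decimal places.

r̄ = (-0.34 + 2.64 − 3.64 + 0.71 + 1.78 − 1.39) / 6 = -0.240 / 6 = -0.0400%
Σ(r − r̄)² = (-0.34 − (-0.0400))² + (2.64 − (-0.0400))² + (-3.64 − (-0.0400))² + … = 25.9298
σ = √[25.9298 / 5] = 2.2773%
VaR = −(r̄ − z·σ) = −(-0.0400 − 2.326 × 2.2773) = −(-5.3370) = 5.3370%

5.34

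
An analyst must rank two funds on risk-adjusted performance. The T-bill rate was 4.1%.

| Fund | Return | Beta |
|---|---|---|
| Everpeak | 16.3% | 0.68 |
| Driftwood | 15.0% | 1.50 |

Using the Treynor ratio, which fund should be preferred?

Everpeak: Treynor = (16.3% − 4.1%) / 0.68 = 17.941
Driftwood: Treynor = (15.0% − 4.1%) / 1.50 = 7.267
Highest: Everpeak (17.941).

Everpeak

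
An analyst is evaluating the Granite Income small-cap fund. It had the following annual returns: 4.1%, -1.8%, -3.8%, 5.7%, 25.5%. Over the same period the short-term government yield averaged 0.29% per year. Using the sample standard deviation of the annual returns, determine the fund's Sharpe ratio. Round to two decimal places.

0.49

r̄ = (4.1 − 1.8 − 3.8 + 5.7 + 25.5) / 5 = 5.9400%
Σ(r − r̄)² = (4.1 − 5.9400)² + (-1.8 − 5.9400)² + … = 540.8120
σ = √[540.8120 / 4] = 11.6277%
Sharpe = (r̄ − rf) / σ = (5.9400 − 0.29) / 11.6277 = 5.6500 / 11.6277 = 0.4859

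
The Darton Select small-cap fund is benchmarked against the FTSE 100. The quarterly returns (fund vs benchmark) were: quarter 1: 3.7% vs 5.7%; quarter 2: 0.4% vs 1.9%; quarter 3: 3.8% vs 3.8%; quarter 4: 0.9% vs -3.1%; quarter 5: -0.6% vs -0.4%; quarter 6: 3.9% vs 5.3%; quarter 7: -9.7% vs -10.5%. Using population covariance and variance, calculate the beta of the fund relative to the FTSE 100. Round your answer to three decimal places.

0.786

r̄p = 0.3429%,  r̄m = 0.3857%
Cov = Σ(rp − r̄p)(rm − r̄m) / 7 = 22.1906
Var(rm) = Σ(rm − r̄m)² / 7 = 28.2298
β = Cov / Var = 22.1906 / 28.2298 = 0.7861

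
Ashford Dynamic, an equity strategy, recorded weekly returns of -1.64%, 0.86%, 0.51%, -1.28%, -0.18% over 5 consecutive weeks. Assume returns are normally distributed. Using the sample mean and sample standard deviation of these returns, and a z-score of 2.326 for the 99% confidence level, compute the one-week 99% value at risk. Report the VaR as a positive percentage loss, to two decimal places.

2.88

Mean return r̄ = -1.730 / 5 = -0.3460%
Sample σ = √[Σ(r − r̄)² / 4] = √[4.7615 / 4] = √1.1904 = 1.0911%
VaR = −(r̄ − z·σ) = −(-0.3460 − 2.326 × 1.0911) = −(-2.8839) = 2.8839%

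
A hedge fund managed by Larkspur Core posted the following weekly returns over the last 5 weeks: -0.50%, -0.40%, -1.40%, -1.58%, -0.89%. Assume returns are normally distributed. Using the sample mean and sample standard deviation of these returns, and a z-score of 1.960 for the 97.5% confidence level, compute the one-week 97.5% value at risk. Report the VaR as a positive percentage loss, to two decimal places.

1.99

Mean return r̄ = -4.770 / 5 = -0.9540%
Σ(r − r̄)² = 1.1079; sample σ = √(1.1079/4) = 0.5263%
VaR = −(r̄ − z·σ) = −(-0.9540 − 1.960 × 0.5263) = −(-1.9855) = 1.9855%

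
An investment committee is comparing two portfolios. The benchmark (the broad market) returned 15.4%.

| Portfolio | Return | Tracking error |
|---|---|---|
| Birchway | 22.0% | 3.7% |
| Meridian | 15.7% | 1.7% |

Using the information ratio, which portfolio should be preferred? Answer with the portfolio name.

Birchway: IR = (22.0% − 15.4%) / 3.7% = 1.784
Meridian: IR = (15.7% − 15.4%) / 1.7% = 0.176
Highest: Birchway (1.784).

Birchway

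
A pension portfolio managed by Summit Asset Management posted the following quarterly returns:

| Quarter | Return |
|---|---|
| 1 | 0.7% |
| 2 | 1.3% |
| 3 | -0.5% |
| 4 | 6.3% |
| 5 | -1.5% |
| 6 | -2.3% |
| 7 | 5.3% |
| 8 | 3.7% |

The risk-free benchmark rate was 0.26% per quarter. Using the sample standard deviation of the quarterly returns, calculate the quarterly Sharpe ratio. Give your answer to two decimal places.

0.43

μ = (0.7 + 1.3 − 0.5 + 6.3 − 1.5 − 2.3 + 5.3 + 3.7) / 8 = 13.00 / 8 = 1.6250%
Sample σ = √[Σ(r − μ)² / 7] = √[70.3150 / 7] = √10.0450 = 3.1694%
Sharpe = (μ − rf) / σ = (1.6250 − 0.26) / 3.1694 = 1.3650 / 3.1694 = 0.4307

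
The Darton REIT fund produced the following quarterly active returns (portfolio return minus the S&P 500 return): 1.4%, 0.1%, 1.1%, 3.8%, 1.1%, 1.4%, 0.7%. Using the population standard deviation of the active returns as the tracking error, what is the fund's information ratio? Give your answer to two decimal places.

μ = (1.4 + 0.1 + 1.1 + 3.8 + 1.1 + 1.4 + 0.7) / 7 = 9.60 / 7 = 1.3714%
Σ(r − μ)² = (1.4 − 1.3714)² + (0.1 − 1.3714)² + … = 8.1143
population σ = √(8.1143 / 7) = √1.1592 = 1.0767%
IR = μ / tracking error = 1.3714 / 1.0767 = 1.2737

1.27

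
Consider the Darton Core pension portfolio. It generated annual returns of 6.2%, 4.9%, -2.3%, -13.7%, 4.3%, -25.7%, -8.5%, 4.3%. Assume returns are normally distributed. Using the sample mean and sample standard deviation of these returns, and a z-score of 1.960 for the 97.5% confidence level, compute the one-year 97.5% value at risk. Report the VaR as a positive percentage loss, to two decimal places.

r̄ = (6.2 + 4.9 − 2.3 − 13.7 + 4.3 − 25.7 − 8.5 + 4.3) / 8 = -3.8125%
Σ(r − r̄)² = (6.2 − (-3.8125))² + (4.9 − (-3.8125))² + (-2.3 − (-3.8125))² + … = 908.8688
sample σ = √(908.8688 / 7) = √129.8384 = 11.3947%
VaR = −(r̄ − z·σ) = −(-3.8125 − 1.960 × 11.3947) = −(-26.1461) = 26.1461%

26.15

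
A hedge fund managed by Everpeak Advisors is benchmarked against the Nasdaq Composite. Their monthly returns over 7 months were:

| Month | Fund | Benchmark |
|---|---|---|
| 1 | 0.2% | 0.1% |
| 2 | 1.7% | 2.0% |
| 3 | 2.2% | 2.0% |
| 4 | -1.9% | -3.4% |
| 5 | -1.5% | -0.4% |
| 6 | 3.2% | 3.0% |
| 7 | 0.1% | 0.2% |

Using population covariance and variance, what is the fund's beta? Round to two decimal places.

r̄p = 0.5714%,  r̄m = 0.5000%
Cov = Σ(rp − r̄p)(rm − r̄m) / 7 = 3.2143
Var(rm) = Σ(rm − r̄m)² / 7 = 3.8600
β = Cov / Var = 3.2143 / 3.8600 = 0.8327

0.83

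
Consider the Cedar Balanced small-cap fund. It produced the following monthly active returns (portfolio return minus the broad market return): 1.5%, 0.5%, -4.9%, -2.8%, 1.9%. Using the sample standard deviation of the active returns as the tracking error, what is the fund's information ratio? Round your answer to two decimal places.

Mean return μ = -3.80 / 5 = -0.7600%
Σ(r − μ)² = (1.5 − (-0.7600))² + (0.5 − (-0.7600))² + … = 35.0720
σ = √[35.0720 / 4] = 2.9611%
IR = μ / tracking error = -0.7600 / 2.9611 = -0.2567

-0.26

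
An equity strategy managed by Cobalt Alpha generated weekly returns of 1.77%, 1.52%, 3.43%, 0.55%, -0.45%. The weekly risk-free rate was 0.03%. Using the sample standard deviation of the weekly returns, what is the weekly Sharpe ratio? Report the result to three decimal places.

r̄ = (1.77 + 1.52 + 3.43 + 0.55 − 0.45) / 5 = 6.820 / 5 = 1.3640%
Σ(r − r̄)² = (1.77 − 1.3640)² + (1.52 − 1.3640)² + … = 8.4107
σ = √[8.4107 / 4] = 1.4501%
Sharpe = (r̄ − rf) / σ = (1.3640 − 0.03) / 1.4501 = 1.3340 / 1.4501 = 0.9199

0.920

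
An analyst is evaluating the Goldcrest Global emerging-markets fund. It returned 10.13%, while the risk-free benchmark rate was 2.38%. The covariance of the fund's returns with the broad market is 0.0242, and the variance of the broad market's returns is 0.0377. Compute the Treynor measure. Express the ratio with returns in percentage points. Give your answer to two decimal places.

12.07

β = Cov / Var = 0.0242 / 0.0377 = 0.6419
Treynor = (Rp − Rf) / β = (10.13% − 2.38%) / 0.6419 = 7.75 / 0.6419 = 12.0735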